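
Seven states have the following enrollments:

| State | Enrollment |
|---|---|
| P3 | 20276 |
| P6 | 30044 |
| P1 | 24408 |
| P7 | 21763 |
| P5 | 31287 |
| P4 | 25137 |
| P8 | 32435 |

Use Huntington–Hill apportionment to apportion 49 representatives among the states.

P3 5, P6 8, P1 6, P7 6, P5 8, P4 7, P8 9

With divisor 3794: modified quotas P3 5.344, P6 7.919, P1 6.433, P7 5.736, P5 8.246, P4 6.625, P8 8.549.
Geometric-mean thresholds: P3 √(5·6)=5.477, P6 √(7·8)=7.483, P1 √(6·7)=6.481, P7 √(5·6)=5.477, P5 √(8·9)=8.485, P4 √(6·7)=6.481, P8 √(8·9)=8.485.
Each quota rounded against its threshold gives P3 5, P6 8, P1 6, P7 6, P5 8, P4 7, P8 9 (total 49).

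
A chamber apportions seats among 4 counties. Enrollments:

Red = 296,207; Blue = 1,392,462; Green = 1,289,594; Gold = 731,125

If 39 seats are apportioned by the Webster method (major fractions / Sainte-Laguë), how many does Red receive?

3

Standard divisor 3709388/39 ≈ 95112.513; standard quotas: Red 3.114, Blue 14.640, Green 13.559, Gold 7.687.
Rounding to the nearest integer gives 3, 15, 14, 8 = 40 seats, so the divisor must be adjusted.
With modified divisor 95800: modified quotas Red 3.092, Blue 14.535, Green 13.461, Gold 7.632.
Rounding to the nearest integer: Red 3, Blue 15, Green 13, Gold 8 (total 39).
Red receives 3.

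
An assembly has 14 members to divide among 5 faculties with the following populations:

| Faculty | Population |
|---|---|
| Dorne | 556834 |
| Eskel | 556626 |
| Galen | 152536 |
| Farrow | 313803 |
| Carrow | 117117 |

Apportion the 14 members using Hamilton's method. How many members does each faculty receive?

The standard divisor is 1696916/14 ≈ 121208.286.
Standard quotas: Dorne 4.5940, Eskel 4.5923, Galen 1.2585, Farrow 2.5890, Carrow 0.9662.
Lower quotas: Dorne 4, Eskel 4, Galen 1, Farrow 2, Carrow 0 (sum 11, leaving 3 seats).
Remainders in descending order: Carrow 0.9662, Dorne 0.5940, Eskel 0.5923, Farrow 0.5890, Galen 0.2585.
The surplus seats go to Carrow, Dorne, Eskel.

Dorne 5; Eskel 5; Galen 1; Farrow 2; Carrow 1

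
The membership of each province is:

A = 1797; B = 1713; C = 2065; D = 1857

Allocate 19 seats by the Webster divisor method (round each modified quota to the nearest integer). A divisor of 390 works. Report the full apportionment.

A: 5, B: 4, C: 5, D: 5

With modified divisor 390: modified quotas A 4.608, B 4.392, C 5.295, D 4.762.
Rounding to the nearest integer: A 5, B 4, C 5, D 5 (total 19).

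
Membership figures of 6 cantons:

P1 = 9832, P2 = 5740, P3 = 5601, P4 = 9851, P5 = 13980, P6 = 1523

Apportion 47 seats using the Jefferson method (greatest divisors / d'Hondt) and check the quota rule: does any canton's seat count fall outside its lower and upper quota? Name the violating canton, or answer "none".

Standard quotas: P1 9.932, P2 5.798, P3 5.658, P4 9.951, P5 14.122, P6 1.538.
Jefferson allocation: P1 10, P2 6, P3 6, P4 10, P5 14, P6 1.
Every allocation lies between the lower and upper quota.

none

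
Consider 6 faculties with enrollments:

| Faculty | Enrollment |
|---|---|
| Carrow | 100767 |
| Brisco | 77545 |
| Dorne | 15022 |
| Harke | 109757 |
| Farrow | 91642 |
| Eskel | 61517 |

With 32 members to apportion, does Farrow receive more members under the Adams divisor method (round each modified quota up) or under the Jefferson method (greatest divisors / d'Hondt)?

Jefferson

Adams: Carrow 7, Brisco 6, Dorne 1, Harke 8, Farrow 6, Eskel 4.
Jefferson: Carrow 7, Brisco 5, Dorne 1, Harke 8, Farrow 7, Eskel 4.
Farrow gets 6 under Adams and 7 under Jefferson.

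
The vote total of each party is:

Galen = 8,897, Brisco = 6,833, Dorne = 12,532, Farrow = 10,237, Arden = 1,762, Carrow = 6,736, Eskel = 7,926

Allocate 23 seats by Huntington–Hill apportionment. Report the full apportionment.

Galen 4, Brisco 3, Dorne 5, Farrow 4, Arden 1, Carrow 3, Eskel 3

With divisor 2429: modified quotas Galen 3.663, Brisco 2.813, Dorne 5.159, Farrow 4.214, Arden 0.725, Carrow 2.773, Eskel 3.263.
Geometric-mean thresholds: Galen √(3·4)=3.464, Brisco √(2·3)=2.449, Dorne √(5·6)=5.477, Farrow √(4·5)=4.472, Arden (min 1), Carrow √(2·3)=2.449, Eskel √(3·4)=3.464.
Each quota rounded against its threshold gives Galen 4, Brisco 3, Dorne 5, Farrow 4, Arden 1, Carrow 3, Eskel 3 (total 23).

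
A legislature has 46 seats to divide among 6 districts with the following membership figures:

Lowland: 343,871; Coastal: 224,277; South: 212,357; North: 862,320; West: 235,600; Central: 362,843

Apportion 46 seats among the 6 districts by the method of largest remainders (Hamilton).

Total 2241268; standard divisor 2241268/46 ≈ 48723.217.
Standard quotas: Lowland 7.0576, Coastal 4.6031, South 4.3584, North 17.6983, West 4.8355, Central 7.4470.
Lower quotas: Lowland 7, Coastal 4, South 4, North 17, West 4, Central 7 (sum 43, leaving 3 seats).
Remainders in descending order: West 0.8355, North 0.6983, Coastal 0.6031, Central 0.4470, South 0.3584, Lowland 0.0576.
The surplus seats go to West, North, Coastal.

Lowland=7, Coastal=5, South=4, North=18, West=5, Central=7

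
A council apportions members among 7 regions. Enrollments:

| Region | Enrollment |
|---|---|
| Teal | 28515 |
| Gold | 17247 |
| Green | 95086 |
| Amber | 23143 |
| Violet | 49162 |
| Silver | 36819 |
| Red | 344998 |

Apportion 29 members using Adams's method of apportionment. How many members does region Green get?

Standard divisor 594970/29 ≈ 20516.207; standard quotas: Teal 1.390, Gold 0.841, Green 4.635, Amber 1.128, Violet 2.396, Silver 1.795, Red 16.816.
Rounding up gives 2, 1, 5, 2, 3, 2, 17 = 32 seats, so the divisor must be adjusted.
With modified divisor 23645.8: modified quotas Teal 1.206, Gold 0.729, Green 4.021, Amber 0.979, Violet 2.079, Silver 1.557, Red 14.590.
Rounding up: Teal 2, Gold 1, Green 5, Amber 1, Violet 3, Silver 2, Red 15 (total 29).
Green receives 5.

5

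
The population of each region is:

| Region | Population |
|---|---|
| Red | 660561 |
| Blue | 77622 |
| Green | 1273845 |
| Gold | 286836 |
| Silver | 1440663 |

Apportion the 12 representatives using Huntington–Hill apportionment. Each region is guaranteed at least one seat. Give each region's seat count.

Red=2; Blue=1; Green=4; Gold=1; Silver=4

With divisor 344935: modified quotas Red 1.915, Blue 0.225, Green 3.693, Gold 0.832, Silver 4.177.
Geometric-mean thresholds: Red √(1·2)=1.414, Blue (min 1), Green √(3·4)=3.464, Gold (min 1), Silver √(4·5)=4.472.
Each quota rounded against its threshold gives Red 2, Blue 1, Green 4, Gold 1, Silver 4 (total 12).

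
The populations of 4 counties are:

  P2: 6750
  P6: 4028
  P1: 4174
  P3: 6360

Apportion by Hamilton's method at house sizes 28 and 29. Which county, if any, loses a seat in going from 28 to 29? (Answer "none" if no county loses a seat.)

none

At 28 seats: P2 9, P6 5, P1 6, P3 8.
At 29 seats: P2 9, P6 5, P1 6, P3 9.
No county's allocation decreased.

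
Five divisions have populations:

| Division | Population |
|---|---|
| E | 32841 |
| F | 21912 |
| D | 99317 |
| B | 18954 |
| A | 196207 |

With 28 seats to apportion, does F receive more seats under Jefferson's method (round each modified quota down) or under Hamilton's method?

Jefferson: E 2, F 1, D 8, B 1, A 16.
Hamilton: E 2, F 2, D 8, B 1, A 15.
F gets 1 under Jefferson and 2 under Hamilton.

Hamilton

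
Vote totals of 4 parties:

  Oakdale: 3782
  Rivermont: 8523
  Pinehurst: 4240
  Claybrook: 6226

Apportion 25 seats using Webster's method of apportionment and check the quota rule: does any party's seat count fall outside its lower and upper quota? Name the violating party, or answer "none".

none

Standard quotas: Oakdale 4.152, Rivermont 9.357, Pinehurst 4.655, Claybrook 6.835.
Webster allocation: Oakdale 4, Rivermont 9, Pinehurst 5, Claybrook 7.
Every allocation lies between the lower and upper quota.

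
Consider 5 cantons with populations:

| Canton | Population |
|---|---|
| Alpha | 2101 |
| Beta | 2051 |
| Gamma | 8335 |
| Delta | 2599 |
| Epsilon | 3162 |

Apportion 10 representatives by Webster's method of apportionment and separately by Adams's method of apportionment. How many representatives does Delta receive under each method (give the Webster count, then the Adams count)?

Webster: Alpha 1, Beta 1, Gamma 5, Delta 1, Epsilon 2.
Adams: Alpha 1, Beta 1, Gamma 4, Delta 2, Epsilon 2.
Delta gets 1 under Webster and 2 under Adams.

1 and 2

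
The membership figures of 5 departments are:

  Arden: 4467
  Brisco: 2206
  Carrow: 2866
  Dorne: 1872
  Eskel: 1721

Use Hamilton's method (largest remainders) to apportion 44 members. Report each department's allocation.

The standard divisor is 13132/44 ≈ 298.455.
Standard quotas: Arden 14.967, Brisco 7.391, Carrow 9.603, Dorne 6.272, Eskel 5.766.
Lower quotas: Arden 14, Brisco 7, Carrow 9, Dorne 6, Eskel 5 (sum 41, leaving 3 seats).
Remainders in descending order: Arden 0.967, Eskel 0.766, Carrow 0.603, Brisco 0.391, Dorne 0.272.
Largest remainders: Arden, Eskel, Carrow receive the extra seats.

Arden=15, Brisco=7, Carrow=10, Dorne=6, Eskel=6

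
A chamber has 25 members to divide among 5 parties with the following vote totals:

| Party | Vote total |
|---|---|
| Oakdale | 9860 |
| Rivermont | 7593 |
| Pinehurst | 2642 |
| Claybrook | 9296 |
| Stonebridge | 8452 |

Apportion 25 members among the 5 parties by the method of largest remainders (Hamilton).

Oakdale 6, Rivermont 5, Pinehurst 2, Claybrook 6, Stonebridge 6

Standard divisor: 37843 ÷ 25 ≈ 1513.72.
Standard quotas: Oakdale 6.5138, Rivermont 5.0161, Pinehurst 1.7454, Claybrook 6.1412, Stonebridge 5.5836.
Lower quotas: Oakdale 6, Rivermont 5, Pinehurst 1, Claybrook 6, Stonebridge 5 (sum 23, leaving 2 seats).
Remainders in descending order: Pinehurst 0.7454, Stonebridge 0.5836, Oakdale 0.5138, Claybrook 0.1412, Rivermont 0.0161.
The surplus seats go to Pinehurst, Stonebridge.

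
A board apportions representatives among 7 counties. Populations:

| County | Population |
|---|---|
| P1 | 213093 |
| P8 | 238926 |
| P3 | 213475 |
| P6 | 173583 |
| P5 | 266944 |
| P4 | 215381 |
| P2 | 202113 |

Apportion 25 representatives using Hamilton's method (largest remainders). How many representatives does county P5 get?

4

Total 1523515; standard divisor 1523515/25 ≈ 60940.6.
Standard quotas: P1 3.4967, P8 3.9206, P3 3.5030, P6 2.8484, P5 4.3804, P4 3.5343, P2 3.3166.
Lower quotas: P1 3, P8 3, P3 3, P6 2, P5 4, P4 3, P2 3 (sum 21, leaving 4 seats).
Remainders in descending order: P8 0.9206, P6 0.8484, P4 0.5343, P3 0.5030, P1 0.4967, P5 0.3804, P2 0.3166.
The surplus seats go to P8, P6, P4, P3.
P5 receives 4.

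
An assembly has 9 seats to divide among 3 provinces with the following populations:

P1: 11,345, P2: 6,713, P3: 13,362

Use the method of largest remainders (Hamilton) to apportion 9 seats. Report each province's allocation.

P1 3, P2 2, P3 4

Total 31420; standard divisor 31420/9 ≈ 3491.111.
Standard quotas: P1 3.2497, P2 1.9229, P3 3.8274.
Lower quotas: P1 3, P2 1, P3 3 (sum 7, leaving 2 seats).
Remainders in descending order: P2 0.9229, P3 0.8274, P1 0.2497.
Largest remainders: P2, P3 receive the extra seats.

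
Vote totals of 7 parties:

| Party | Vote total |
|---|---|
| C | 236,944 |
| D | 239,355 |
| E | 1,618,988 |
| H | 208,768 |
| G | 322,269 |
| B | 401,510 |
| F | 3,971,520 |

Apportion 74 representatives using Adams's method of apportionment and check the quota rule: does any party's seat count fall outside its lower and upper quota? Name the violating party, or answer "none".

F

Standard quotas: C 2.505, D 2.531, E 17.117, H 2.207, G 3.407, B 4.245, F 41.989.
Adams allocation: C 3, D 3, E 17, H 3, G 4, B 4, F 40.
F has quota 41.989 (lower 41, upper 42) but receives 40 — outside the quota interval.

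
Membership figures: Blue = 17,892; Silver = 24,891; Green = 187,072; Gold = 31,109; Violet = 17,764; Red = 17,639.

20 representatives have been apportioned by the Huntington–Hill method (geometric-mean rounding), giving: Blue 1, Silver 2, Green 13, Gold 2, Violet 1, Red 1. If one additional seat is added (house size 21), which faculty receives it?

Priority for the next seat is population ÷ (√(s·(s+1))).
Priorities: Blue 12651.555, Silver 10161.708, Green 13866.699, Gold 12700.196, Violet 12561.045, Red 12472.657.
Highest priority: Green.

Green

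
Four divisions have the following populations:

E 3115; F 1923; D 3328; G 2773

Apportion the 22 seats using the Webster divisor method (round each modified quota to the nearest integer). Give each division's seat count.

E 6, F 4, D 7, G 5

Standard divisor 11139/22 ≈ 506.318; standard quotas: E 6.152, F 3.798, D 6.573, G 5.477.
Rounding to the nearest integer gives E 6, F 4, D 7, G 5 — total 22, matching the house size, so no adjustment is needed.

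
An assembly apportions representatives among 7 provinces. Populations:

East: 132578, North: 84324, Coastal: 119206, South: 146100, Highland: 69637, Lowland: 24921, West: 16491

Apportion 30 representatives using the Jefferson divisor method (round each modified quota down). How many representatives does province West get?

Standard divisor 593257/30 ≈ 19775.233; standard quotas: East 6.704, North 4.264, Coastal 6.028, South 7.388, Highland 3.521, Lowland 1.260, West 0.834.
Rounding down gives 6, 4, 6, 7, 3, 1, 0 = 27 seats, so the divisor must be adjusted.
With modified divisor 17200: modified quotas East 7.708, North 4.903, Coastal 6.931, South 8.494, Highland 4.049, Lowland 1.449, West 0.959.
Rounding down: East 7, North 4, Coastal 6, South 8, Highland 4, Lowland 1, West 0 (total 30).
West receives 0.

0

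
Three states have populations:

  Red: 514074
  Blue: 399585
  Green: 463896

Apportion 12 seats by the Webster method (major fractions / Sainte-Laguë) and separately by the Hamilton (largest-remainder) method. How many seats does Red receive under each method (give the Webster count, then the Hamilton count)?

Webster: Red 5, Blue 3, Green 4.
Hamilton: Red 4, Blue 4, Green 4.
Red gets 5 under Webster and 4 under Hamilton.

5 and 4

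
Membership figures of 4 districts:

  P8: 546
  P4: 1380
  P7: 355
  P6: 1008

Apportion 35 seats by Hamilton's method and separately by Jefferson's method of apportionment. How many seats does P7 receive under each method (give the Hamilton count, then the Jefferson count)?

Hamilton: P8 6, P4 14, P7 4, P6 11.
Jefferson: P8 6, P4 15, P7 3, P6 11.
P7 gets 4 under Hamilton and 3 under Jefferson.

4 and 3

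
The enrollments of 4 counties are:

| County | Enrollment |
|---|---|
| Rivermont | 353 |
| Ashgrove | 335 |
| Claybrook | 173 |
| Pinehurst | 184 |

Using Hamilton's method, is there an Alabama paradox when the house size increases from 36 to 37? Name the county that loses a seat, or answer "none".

At 36 seats: Rivermont 12, Ashgrove 12, Claybrook 6, Pinehurst 6.
At 37 seats: Rivermont 12, Ashgrove 12, Claybrook 6, Pinehurst 7.
No county's allocation decreased.

none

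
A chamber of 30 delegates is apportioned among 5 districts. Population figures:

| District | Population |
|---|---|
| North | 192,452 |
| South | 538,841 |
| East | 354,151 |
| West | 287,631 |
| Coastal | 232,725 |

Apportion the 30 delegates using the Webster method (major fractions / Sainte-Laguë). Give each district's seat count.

Standard divisor 1605800/30 ≈ 53526.667; standard quotas: North 3.595, South 10.067, East 6.616, West 5.374, Coastal 4.348.
Rounding to the nearest integer gives North 4, South 10, East 7, West 5, Coastal 4 — total 30, matching the house size, so no adjustment is needed.

North=4, South=10, East=7, West=5, Coastal=4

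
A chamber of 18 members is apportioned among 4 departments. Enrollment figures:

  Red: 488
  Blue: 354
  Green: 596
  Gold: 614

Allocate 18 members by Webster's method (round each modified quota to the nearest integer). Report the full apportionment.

Red 4, Blue 3, Green 5, Gold 6

Standard divisor 2052/18 ≈ 114; standard quotas: Red 4.281, Blue 3.105, Green 5.228, Gold 5.386.
Rounding to the nearest integer gives 4, 3, 5, 5 = 17 seats, so the divisor must be adjusted.
With modified divisor 110: modified quotas Red 4.436, Blue 3.218, Green 5.418, Gold 5.582.
Rounding to the nearest integer: Red 4, Blue 3, Green 5, Gold 6 (total 18).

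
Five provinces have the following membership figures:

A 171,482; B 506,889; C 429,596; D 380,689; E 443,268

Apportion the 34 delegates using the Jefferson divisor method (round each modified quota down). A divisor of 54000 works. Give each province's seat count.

With modified divisor 54000: modified quotas A 3.176, B 9.387, C 7.955, D 7.050, E 8.209.
Rounding down: A 3, B 9, C 7, D 7, E 8 (total 34).

A: 3; B: 9; C: 7; D: 7; E: 8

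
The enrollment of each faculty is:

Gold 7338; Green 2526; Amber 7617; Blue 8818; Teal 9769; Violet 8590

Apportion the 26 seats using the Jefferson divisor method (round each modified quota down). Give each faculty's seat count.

Gold=4, Green=1, Amber=5, Blue=5, Teal=6, Violet=5

Standard divisor 44658/26 ≈ 1717.615; standard quotas: Gold 4.272, Green 1.471, Amber 4.435, Blue 5.134, Teal 5.688, Violet 5.001.
Rounding down gives 4, 1, 4, 5, 5, 5 = 24 seats, so the divisor must be adjusted.
With modified divisor 1500: modified quotas Gold 4.892, Green 1.684, Amber 5.078, Blue 5.879, Teal 6.513, Violet 5.727.
Rounding down: Gold 4, Green 1, Amber 5, Blue 5, Teal 6, Violet 5 (total 26).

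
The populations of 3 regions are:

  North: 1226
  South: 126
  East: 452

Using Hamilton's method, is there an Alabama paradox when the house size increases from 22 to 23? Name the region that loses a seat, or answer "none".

South

At 22 seats: North 15, South 2, East 5.
At 23 seats: North 16, South 1, East 6.
South drops from 2 to 1.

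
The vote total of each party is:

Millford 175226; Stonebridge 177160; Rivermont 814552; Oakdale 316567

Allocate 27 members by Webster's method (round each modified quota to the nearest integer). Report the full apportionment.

Standard divisor 1483505/27 ≈ 54944.63; standard quotas: Millford 3.189, Stonebridge 3.224, Rivermont 14.825, Oakdale 5.762.
Rounding to the nearest integer gives Millford 3, Stonebridge 3, Rivermont 15, Oakdale 6 — total 27, matching the house size, so no adjustment is needed.

Millford 3, Stonebridge 3, Rivermont 15, Oakdale 6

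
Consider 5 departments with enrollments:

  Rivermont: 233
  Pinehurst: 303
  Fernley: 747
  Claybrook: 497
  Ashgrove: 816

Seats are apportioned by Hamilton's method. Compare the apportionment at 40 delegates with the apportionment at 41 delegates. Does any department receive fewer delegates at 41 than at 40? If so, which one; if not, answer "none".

Rivermont

At 40 seats: Rivermont 4, Pinehurst 5, Fernley 11, Claybrook 8, Ashgrove 12.
At 41 seats: Rivermont 3, Pinehurst 5, Fernley 12, Claybrook 8, Ashgrove 13.
Rivermont drops from 4 to 3.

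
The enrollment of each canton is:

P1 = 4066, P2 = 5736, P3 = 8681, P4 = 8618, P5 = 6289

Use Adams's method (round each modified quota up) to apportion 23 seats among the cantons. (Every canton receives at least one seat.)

Standard divisor 33390/23 ≈ 1451.739; standard quotas: P1 2.801, P2 3.951, P3 5.980, P4 5.936, P5 4.332.
Rounding up gives 3, 4, 6, 6, 5 = 24 seats, so the divisor must be adjusted.
With modified divisor 1600: modified quotas P1 2.541, P2 3.585, P3 5.426, P4 5.386, P5 3.931.
Rounding up: P1 3, P2 4, P3 6, P4 6, P5 4 (total 23).

P1=3, P2=4, P3=6, P4=6, P5=4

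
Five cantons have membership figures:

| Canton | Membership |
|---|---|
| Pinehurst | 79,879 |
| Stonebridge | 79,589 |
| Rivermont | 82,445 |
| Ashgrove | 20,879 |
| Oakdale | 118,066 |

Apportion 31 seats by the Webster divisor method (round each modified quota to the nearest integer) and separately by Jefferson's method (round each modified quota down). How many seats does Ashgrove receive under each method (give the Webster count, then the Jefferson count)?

2 and 1

Webster: Pinehurst 6, Stonebridge 6, Rivermont 7, Ashgrove 2, Oakdale 10.
Jefferson: Pinehurst 7, Stonebridge 6, Rivermont 7, Ashgrove 1, Oakdale 10.
Ashgrove gets 2 under Webster and 1 under Jefferson.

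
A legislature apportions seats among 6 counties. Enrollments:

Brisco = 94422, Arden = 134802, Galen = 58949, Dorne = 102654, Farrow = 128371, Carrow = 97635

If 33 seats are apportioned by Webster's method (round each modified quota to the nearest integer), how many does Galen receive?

Standard divisor 616833/33 ≈ 18691.909; standard quotas: Brisco 5.051, Arden 7.212, Galen 3.154, Dorne 5.492, Farrow 6.868, Carrow 5.223.
Rounding to the nearest integer gives 5, 7, 3, 5, 7, 5 = 32 seats, so the divisor must be adjusted.
With modified divisor 18300: modified quotas Brisco 5.160, Arden 7.366, Galen 3.221, Dorne 5.610, Farrow 7.015, Carrow 5.335.
Rounding to the nearest integer: Brisco 5, Arden 7, Galen 3, Dorne 6, Farrow 7, Carrow 5 (total 33).
Galen receives 3.

3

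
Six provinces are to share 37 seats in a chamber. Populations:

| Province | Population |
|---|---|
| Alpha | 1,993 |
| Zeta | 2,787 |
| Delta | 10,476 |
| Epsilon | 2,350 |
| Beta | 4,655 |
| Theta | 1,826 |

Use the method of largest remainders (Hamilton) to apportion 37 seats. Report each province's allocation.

Alpha 3, Zeta 4, Delta 16, Epsilon 4, Beta 7, Theta 3

The standard divisor is 24087/37 = 651.
Standard quotas: Alpha 3.0614, Zeta 4.2811, Delta 16.0922, Epsilon 3.6098, Beta 7.1505, Theta 2.8049.
Lower quotas: Alpha 3, Zeta 4, Delta 16, Epsilon 3, Beta 7, Theta 2 (sum 35, leaving 2 seats).
Remainders in descending order: Theta 0.8049, Epsilon 0.6098, Zeta 0.2811, Beta 0.1505, Delta 0.0922, Alpha 0.0614.
The surplus seats go to Theta, Epsilon.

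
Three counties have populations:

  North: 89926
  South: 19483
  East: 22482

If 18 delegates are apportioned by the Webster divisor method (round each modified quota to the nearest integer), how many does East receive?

3

Standard divisor 131891/18 ≈ 7327.278; standard quotas: North 12.273, South 2.659, East 3.068.
Rounding to the nearest integer gives North 12, South 3, East 3 — total 18, matching the house size, so no adjustment is needed.
East receives 3.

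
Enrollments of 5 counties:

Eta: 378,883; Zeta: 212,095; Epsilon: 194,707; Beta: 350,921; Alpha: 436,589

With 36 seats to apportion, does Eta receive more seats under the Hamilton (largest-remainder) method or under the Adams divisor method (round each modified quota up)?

Hamilton: Eta 9, Zeta 5, Epsilon 4, Beta 8, Alpha 10.
Adams: Eta 8, Zeta 5, Epsilon 5, Beta 8, Alpha 10.
Eta gets 9 under Hamilton and 8 under Adams.

Hamilton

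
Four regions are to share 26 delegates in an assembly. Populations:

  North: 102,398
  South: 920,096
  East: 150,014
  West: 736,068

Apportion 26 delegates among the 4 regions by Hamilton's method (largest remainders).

Total 1908576; standard divisor 1908576/26 ≈ 73406.769.
Standard quotas: North 1.3949, South 12.5342, East 2.0436, West 10.0272.
Lower quotas: North 1, South 12, East 2, West 10 (sum 25, leaving 1 seat).
Remainders in descending order: South 0.5342, North 0.3949, East 0.0436, West 0.0272.
Largest remainder: South receives the extra seat.

North 1, South 13, East 2, West 10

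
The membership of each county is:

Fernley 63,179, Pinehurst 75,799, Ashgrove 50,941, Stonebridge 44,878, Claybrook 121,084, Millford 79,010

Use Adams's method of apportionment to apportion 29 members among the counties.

Fernley 4, Pinehurst 5, Ashgrove 4, Stonebridge 3, Claybrook 8, Millford 5

Standard divisor 434891/29 ≈ 14996.241; standard quotas: Fernley 4.213, Pinehurst 5.055, Ashgrove 3.397, Stonebridge 2.993, Claybrook 8.074, Millford 5.269.
Rounding up gives 5, 6, 4, 3, 9, 6 = 33 seats, so the divisor must be adjusted.
With modified divisor 16400: modified quotas Fernley 3.852, Pinehurst 4.622, Ashgrove 3.106, Stonebridge 2.736, Claybrook 7.383, Millford 4.818.
Rounding up: Fernley 4, Pinehurst 5, Ashgrove 4, Stonebridge 3, Claybrook 8, Millford 5 (total 29).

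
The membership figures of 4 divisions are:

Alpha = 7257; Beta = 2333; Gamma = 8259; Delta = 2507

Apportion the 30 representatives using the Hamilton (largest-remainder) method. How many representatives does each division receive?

Alpha 11; Beta 3; Gamma 12; Delta 4

The standard divisor is 20356/30 ≈ 678.533.
Standard quotas: Alpha 10.6951, Beta 3.4383, Gamma 12.1718, Delta 3.6947.
Lower quotas: Alpha 10, Beta 3, Gamma 12, Delta 3 (sum 28, leaving 2 seats).
Remainders in descending order: Alpha 0.6951, Delta 0.6947, Beta 0.4383, Gamma 0.1718.
The surplus seats go to Alpha, Delta.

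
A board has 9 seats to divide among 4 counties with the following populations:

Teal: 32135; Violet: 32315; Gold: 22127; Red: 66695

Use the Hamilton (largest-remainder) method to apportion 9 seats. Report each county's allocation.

Standard divisor: 153272 ÷ 9 ≈ 17030.222.
Standard quotas: Teal 1.8869, Violet 1.8975, Gold 1.2993, Red 3.9163.
Lower quotas: Teal 1, Violet 1, Gold 1, Red 3 (sum 6, leaving 3 seats).
Remainders in descending order: Red 0.9163, Violet 0.8975, Teal 0.8869, Gold 0.2993.
Largest remainders: Red, Violet, Teal receive the extra seats.

Teal=2, Violet=2, Gold=1, Red=4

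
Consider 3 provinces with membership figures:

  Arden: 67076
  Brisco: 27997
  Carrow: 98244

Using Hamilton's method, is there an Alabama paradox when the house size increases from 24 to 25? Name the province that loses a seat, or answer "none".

At 24 seats: Arden 8, Brisco 4, Carrow 12.
At 25 seats: Arden 9, Brisco 3, Carrow 13.
Brisco drops from 4 to 3.

Brisco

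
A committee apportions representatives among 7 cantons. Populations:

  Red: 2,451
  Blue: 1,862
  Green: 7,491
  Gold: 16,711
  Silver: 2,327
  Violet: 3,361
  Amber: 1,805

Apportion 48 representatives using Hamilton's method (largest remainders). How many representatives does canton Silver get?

Total 36008; standard divisor 36008/48 ≈ 750.167.
Standard quotas: Red 3.2673, Blue 2.4821, Green 9.9858, Gold 22.2764, Silver 3.1020, Violet 4.4803, Amber 2.4061.
Lower quotas: Red 3, Blue 2, Green 9, Gold 22, Silver 3, Violet 4, Amber 2 (sum 45, leaving 3 seats).
Remainders in descending order: Green 0.9858, Blue 0.4821, Violet 0.4803, Amber 0.4061, Gold 0.2764, Red 0.2673, Silver 0.1020.
The surplus seats go to Green, Blue, Violet.
Silver receives 3.

3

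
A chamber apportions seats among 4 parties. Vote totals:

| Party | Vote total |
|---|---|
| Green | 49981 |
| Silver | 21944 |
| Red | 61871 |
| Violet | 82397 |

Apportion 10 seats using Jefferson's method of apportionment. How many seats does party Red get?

Standard divisor 216193/10 ≈ 21619.3; standard quotas: Green 2.312, Silver 1.015, Red 2.862, Violet 3.811.
Rounding down gives 2, 1, 2, 3 = 8 seats, so the divisor must be adjusted.
With modified divisor 18600: modified quotas Green 2.687, Silver 1.180, Red 3.326, Violet 4.430.
Rounding down: Green 2, Silver 1, Red 3, Violet 4 (total 10).
Red receives 3.

3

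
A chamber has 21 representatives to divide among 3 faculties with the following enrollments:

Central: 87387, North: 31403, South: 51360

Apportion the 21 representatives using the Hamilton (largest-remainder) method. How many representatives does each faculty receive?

Central 11; North 4; South 6

The standard divisor is 170150/21 ≈ 8102.381.
Standard quotas: Central 10.7853, North 3.8758, South 6.3389.
Lower quotas: Central 10, North 3, South 6 (sum 19, leaving 2 seats).
Remainders in descending order: North 0.8758, Central 0.7853, South 0.3389.
Largest remainders: North, Central receive the extra seats.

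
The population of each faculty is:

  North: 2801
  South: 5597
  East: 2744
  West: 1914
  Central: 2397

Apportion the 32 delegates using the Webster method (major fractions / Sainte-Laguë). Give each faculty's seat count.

North: 6, South: 11, East: 6, West: 4, Central: 5

Standard divisor 15453/32 ≈ 482.906; standard quotas: North 5.800, South 11.590, East 5.682, West 3.964, Central 4.964.
Rounding to the nearest integer gives 6, 12, 6, 4, 5 = 33 seats, so the divisor must be adjusted.
With modified divisor 490: modified quotas North 5.716, South 11.422, East 5.600, West 3.906, Central 4.892.
Rounding to the nearest integer: North 6, South 11, East 6, West 4, Central 5 (total 32).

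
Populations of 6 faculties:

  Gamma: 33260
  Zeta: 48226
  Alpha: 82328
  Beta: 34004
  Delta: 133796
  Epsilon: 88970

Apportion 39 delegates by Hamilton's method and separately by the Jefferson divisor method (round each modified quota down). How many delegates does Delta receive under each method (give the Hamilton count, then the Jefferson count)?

Hamilton: Gamma 3, Zeta 5, Alpha 8, Beta 3, Delta 12, Epsilon 8.
Jefferson: Gamma 3, Zeta 4, Alpha 8, Beta 3, Delta 13, Epsilon 8.
Delta gets 12 under Hamilton and 13 under Jefferson.

12 and 13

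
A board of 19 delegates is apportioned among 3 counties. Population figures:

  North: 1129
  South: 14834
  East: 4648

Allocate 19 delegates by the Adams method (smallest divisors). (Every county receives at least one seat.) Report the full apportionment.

Standard divisor 20611/19 ≈ 1084.789; standard quotas: North 1.041, South 13.675, East 4.285.
Rounding up gives 2, 14, 5 = 21 seats, so the divisor must be adjusted.
With modified divisor 1155.72: modified quotas North 0.977, South 12.835, East 4.022.
Rounding up: North 1, South 13, East 5 (total 19).

North 1; South 13; East 5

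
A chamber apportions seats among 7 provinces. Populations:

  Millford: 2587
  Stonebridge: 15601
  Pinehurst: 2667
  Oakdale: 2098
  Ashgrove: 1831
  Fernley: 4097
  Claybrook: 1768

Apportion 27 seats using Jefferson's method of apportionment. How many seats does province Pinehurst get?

Standard divisor 30649/27 ≈ 1135.148; standard quotas: Millford 2.279, Stonebridge 13.744, Pinehurst 2.349, Oakdale 1.848, Ashgrove 1.613, Fernley 3.609, Claybrook 1.558.
Rounding down gives 2, 13, 2, 1, 1, 3, 1 = 23 seats, so the divisor must be adjusted.
With modified divisor 1000: modified quotas Millford 2.587, Stonebridge 15.601, Pinehurst 2.667, Oakdale 2.098, Ashgrove 1.831, Fernley 4.097, Claybrook 1.768.
Rounding down: Millford 2, Stonebridge 15, Pinehurst 2, Oakdale 2, Ashgrove 1, Fernley 4, Claybrook 1 (total 27).
Pinehurst receives 2.

2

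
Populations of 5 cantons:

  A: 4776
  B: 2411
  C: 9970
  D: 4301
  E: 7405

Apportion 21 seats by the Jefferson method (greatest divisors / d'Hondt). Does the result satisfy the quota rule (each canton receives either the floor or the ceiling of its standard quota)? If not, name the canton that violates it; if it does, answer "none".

none

Standard quotas: A 3.475, B 1.754, C 7.254, D 3.129, E 5.388.
Jefferson allocation: A 3, B 1, C 8, D 3, E 6.
Every allocation lies between the lower and upper quota.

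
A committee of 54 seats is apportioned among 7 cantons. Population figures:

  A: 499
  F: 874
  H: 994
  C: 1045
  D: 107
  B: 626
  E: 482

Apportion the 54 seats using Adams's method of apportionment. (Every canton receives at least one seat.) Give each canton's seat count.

A 6; F 10; H 11; C 12; D 2; B 7; E 6

Standard divisor 4627/54 ≈ 85.685; standard quotas: A 5.824, F 10.200, H 11.601, C 12.196, D 1.249, B 7.306, E 5.625.
Rounding up gives 6, 11, 12, 13, 2, 8, 6 = 58 seats, so the divisor must be adjusted.
With modified divisor 93: modified quotas A 5.366, F 9.398, H 10.688, C 11.237, D 1.151, B 6.731, E 5.183.
Rounding up: A 6, F 10, H 11, C 12, D 2, B 7, E 6 (total 54).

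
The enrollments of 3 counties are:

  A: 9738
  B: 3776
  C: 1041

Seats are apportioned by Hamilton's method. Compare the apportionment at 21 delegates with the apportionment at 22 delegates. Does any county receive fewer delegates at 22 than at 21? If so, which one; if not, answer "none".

C

At 21 seats: A 14, B 5, C 2.
At 22 seats: A 15, B 6, C 1.
C drops from 2 to 1.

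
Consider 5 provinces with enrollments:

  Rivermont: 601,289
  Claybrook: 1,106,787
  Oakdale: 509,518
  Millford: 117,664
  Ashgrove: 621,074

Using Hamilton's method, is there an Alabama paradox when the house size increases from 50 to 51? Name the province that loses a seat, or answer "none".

none

At 50 seats: Rivermont 10, Claybrook 19, Oakdale 9, Millford 2, Ashgrove 10.
At 51 seats: Rivermont 10, Claybrook 19, Oakdale 9, Millford 2, Ashgrove 11.
No province's allocation decreased.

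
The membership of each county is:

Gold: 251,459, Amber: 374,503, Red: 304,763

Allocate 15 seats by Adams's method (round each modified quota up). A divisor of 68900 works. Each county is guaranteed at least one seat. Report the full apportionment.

With modified divisor 68900: modified quotas Gold 3.650, Amber 5.435, Red 4.423.
Rounding up: Gold 4, Amber 6, Red 5 (total 15).

Gold=4, Amber=6, Red=5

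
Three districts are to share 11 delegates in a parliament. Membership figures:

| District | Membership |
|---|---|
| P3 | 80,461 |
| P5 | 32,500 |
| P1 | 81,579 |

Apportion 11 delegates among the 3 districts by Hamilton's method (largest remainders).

P3 4; P5 2; P1 5

The standard divisor is 194540/11 ≈ 17685.455.
Standard quotas: P3 4.5496, P5 1.8377, P1 4.6128.
Lower quotas: P3 4, P5 1, P1 4 (sum 9, leaving 2 seats).
Remainders in descending order: P5 0.8377, P1 0.6128, P3 0.5496.
Largest remainders: P5, P1 receive the extra seats.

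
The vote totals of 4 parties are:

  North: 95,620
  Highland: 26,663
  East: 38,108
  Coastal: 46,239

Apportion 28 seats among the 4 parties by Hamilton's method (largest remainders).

North 13, Highland 4, East 5, Coastal 6

Standard divisor: 206630 ÷ 28 ≈ 7379.643.
Standard quotas: North 12.9573, Highland 3.6130, East 5.1639, Coastal 6.2658.
Lower quotas: North 12, Highland 3, East 5, Coastal 6 (sum 26, leaving 2 seats).
Remainders in descending order: North 0.9573, Highland 0.6130, Coastal 0.2658, East 0.1639.
The surplus seats go to North, Highland.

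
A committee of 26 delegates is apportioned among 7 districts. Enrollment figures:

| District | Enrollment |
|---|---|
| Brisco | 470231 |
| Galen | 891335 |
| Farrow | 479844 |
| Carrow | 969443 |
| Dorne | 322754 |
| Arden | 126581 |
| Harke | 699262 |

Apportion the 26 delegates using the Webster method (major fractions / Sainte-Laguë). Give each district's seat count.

Standard divisor 3959450/26 ≈ 152286.538; standard quotas: Brisco 3.088, Galen 5.853, Farrow 3.151, Carrow 6.366, Dorne 2.119, Arden 0.831, Harke 4.592.
Rounding to the nearest integer gives Brisco 3, Galen 6, Farrow 3, Carrow 6, Dorne 2, Arden 1, Harke 5 — total 26, matching the house size, so no adjustment is needed.

Brisco=3; Galen=6; Farrow=3; Carrow=6; Dorne=2; Arden=1; Harke=5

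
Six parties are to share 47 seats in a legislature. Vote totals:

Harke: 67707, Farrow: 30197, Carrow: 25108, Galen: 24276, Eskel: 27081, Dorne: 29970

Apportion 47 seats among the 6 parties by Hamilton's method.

Harke=15; Farrow=7; Carrow=6; Galen=6; Eskel=6; Dorne=7

Standard divisor: 204339 ÷ 47 ≈ 4347.638.
Standard quotas: Harke 15.5733, Farrow 6.9456, Carrow 5.7751, Galen 5.5837, Eskel 6.2289, Dorne 6.8934.
Lower quotas: Harke 15, Farrow 6, Carrow 5, Galen 5, Eskel 6, Dorne 6 (sum 43, leaving 4 seats).
Remainders in descending order: Farrow 0.9456, Dorne 0.8934, Carrow 0.7751, Galen 0.5837, Harke 0.5733, Eskel 0.2289.
The surplus seats go to Farrow, Dorne, Carrow, Galen.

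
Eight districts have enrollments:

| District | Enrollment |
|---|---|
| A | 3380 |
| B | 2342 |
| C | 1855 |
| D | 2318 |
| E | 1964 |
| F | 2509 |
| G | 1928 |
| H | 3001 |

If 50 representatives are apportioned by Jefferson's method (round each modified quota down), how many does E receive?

5

Standard divisor 19297/50 ≈ 385.94; standard quotas: A 8.758, B 6.068, C 4.806, D 6.006, E 5.089, F 6.501, G 4.996, H 7.776.
Rounding down gives 8, 6, 4, 6, 5, 6, 4, 7 = 46 seats, so the divisor must be adjusted.
With modified divisor 360: modified quotas A 9.389, B 6.506, C 5.153, D 6.439, E 5.456, F 6.969, G 5.356, H 8.336.
Rounding down: A 9, B 6, C 5, D 6, E 5, F 6, G 5, H 8 (total 50).
E receives 5.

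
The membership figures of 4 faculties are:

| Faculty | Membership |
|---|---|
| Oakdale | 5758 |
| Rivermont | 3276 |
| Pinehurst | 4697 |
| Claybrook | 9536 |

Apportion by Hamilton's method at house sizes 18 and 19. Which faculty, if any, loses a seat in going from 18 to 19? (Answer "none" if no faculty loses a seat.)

Rivermont

At 18 seats: Oakdale 4, Rivermont 3, Pinehurst 4, Claybrook 7.
At 19 seats: Oakdale 5, Rivermont 2, Pinehurst 4, Claybrook 8.
Rivermont drops from 3 to 2.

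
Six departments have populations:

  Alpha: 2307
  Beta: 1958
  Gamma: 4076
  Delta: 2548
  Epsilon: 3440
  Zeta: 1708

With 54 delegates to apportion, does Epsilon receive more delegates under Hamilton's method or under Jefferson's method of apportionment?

Hamilton: Alpha 8, Beta 7, Gamma 14, Delta 8, Epsilon 11, Zeta 6.
Jefferson: Alpha 8, Beta 6, Gamma 14, Delta 8, Epsilon 12, Zeta 6.
Epsilon gets 11 under Hamilton and 12 under Jefferson.

Jefferson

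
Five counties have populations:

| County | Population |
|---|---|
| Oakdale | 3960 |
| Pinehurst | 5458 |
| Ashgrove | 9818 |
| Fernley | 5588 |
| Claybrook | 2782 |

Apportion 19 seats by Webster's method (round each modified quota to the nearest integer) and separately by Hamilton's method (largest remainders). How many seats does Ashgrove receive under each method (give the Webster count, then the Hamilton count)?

Webster: Oakdale 3, Pinehurst 4, Ashgrove 6, Fernley 4, Claybrook 2.
Hamilton: Oakdale 2, Pinehurst 4, Ashgrove 7, Fernley 4, Claybrook 2.
Ashgrove gets 6 under Webster and 7 under Hamilton.

6 and 7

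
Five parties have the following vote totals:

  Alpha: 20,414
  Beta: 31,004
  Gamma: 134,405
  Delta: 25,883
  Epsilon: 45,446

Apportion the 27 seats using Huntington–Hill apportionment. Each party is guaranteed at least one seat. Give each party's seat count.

Alpha 2, Beta 3, Gamma 14, Delta 3, Epsilon 5

With divisor 9619: modified quotas Alpha 2.122, Beta 3.223, Gamma 13.973, Delta 2.691, Epsilon 4.725.
Geometric-mean thresholds: Alpha √(2·3)=2.449, Beta √(3·4)=3.464, Gamma √(13·14)=13.491, Delta √(2·3)=2.449, Epsilon √(4·5)=4.472.
Each quota rounded against its threshold gives Alpha 2, Beta 3, Gamma 14, Delta 3, Epsilon 5 (total 27).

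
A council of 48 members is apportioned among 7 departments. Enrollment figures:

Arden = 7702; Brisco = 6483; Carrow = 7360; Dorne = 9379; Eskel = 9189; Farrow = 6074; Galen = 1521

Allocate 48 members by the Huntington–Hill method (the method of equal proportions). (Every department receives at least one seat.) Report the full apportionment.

Arden 8; Brisco 7; Carrow 7; Dorne 9; Eskel 9; Farrow 6; Galen 2

With divisor 994: modified quotas Arden 7.748, Brisco 6.522, Carrow 7.404, Dorne 9.436, Eskel 9.244, Farrow 6.111, Galen 1.530.
Geometric-mean thresholds: Arden √(7·8)=7.483, Brisco √(6·7)=6.481, Carrow √(7·8)=7.483, Dorne √(9·10)=9.487, Eskel √(9·10)=9.487, Farrow √(6·7)=6.481, Galen √(1·2)=1.414.
Each quota rounded against its threshold gives Arden 8, Brisco 7, Carrow 7, Dorne 9, Eskel 9, Farrow 6, Galen 2 (total 48).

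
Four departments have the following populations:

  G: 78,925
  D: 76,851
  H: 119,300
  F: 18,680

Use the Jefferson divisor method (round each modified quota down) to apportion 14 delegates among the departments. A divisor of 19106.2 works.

With modified divisor 19106.2: modified quotas G 4.131, D 4.022, H 6.244, F 0.978.
Rounding down: G 4, D 4, H 6, F 0 (total 14).

G 4, D 4, H 6, F 0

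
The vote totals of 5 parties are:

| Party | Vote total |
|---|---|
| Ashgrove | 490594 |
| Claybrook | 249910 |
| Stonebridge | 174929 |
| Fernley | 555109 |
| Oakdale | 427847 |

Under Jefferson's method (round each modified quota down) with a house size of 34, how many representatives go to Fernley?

Standard divisor 1898389/34 ≈ 55834.971; standard quotas: Ashgrove 8.787, Claybrook 4.476, Stonebridge 3.133, Fernley 9.942, Oakdale 7.663.
Rounding down gives 8, 4, 3, 9, 7 = 31 seats, so the divisor must be adjusted.
With modified divisor 52000: modified quotas Ashgrove 9.434, Claybrook 4.806, Stonebridge 3.364, Fernley 10.675, Oakdale 8.228.
Rounding down: Ashgrove 9, Claybrook 4, Stonebridge 3, Fernley 10, Oakdale 8 (total 34).
Fernley receives 10.

10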